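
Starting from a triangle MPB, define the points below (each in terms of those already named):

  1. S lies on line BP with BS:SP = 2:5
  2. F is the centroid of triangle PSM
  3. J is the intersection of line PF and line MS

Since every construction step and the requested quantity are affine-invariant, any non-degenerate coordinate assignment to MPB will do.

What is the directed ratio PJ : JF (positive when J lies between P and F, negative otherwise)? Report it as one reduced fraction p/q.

Set M = (0, 0), P = (1, 0), B = (0, 1); any affine frame gives the same invariant.
1. S lies on line BP with BS:SP = 2:5 ⇒ S = (2/7, 5/7)
2. F is the centroid of triangle PSM ⇒ F = (3/7, 5/21)
3. J is the intersection of line PF and line MS ⇒ J = (1/7, 5/14)
J = P + t·(F−P) with t = 3/2, so PJ:JF = t:(1−t) = 3/2:-1/2

PJ:JF = -3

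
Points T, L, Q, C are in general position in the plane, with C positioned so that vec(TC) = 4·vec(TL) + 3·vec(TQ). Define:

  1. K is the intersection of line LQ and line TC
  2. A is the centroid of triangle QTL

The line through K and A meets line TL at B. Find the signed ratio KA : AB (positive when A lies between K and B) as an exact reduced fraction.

Choose coordinates T = (0, 0), L = (1, 0), Q = (0, 1), C = (4, 3).
1. K is the intersection of line LQ and line TC ⇒ K = (4/7, 3/7)
2. A is the centroid of triangle QTL ⇒ A = (1/3, 1/3)
line KA meets TL at B = (-1/2, 0)
A = K + t·(B−K) with t = 2/9, so KA:AB = 2/9:7/9

KA:AB = 2/7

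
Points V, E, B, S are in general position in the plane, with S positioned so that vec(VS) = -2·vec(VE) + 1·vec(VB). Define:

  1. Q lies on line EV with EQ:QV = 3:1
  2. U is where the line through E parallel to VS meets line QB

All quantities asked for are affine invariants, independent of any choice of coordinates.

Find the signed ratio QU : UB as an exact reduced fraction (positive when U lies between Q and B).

Set V = (0, 0), E = (1, 0), B = (0, 1), S = (-2, 1); any affine frame gives the same invariant.
1. Q lies on line EV with EQ:QV = 3:1 ⇒ Q = (1/4, 0)
2. U is where the line through E parallel to VS meets line QB ⇒ U = (1/7, 3/7)
U = Q + t·(B−Q) with t = 3/7, so QU:UB = t:(1−t) = 3/7:4/7

QU:UB = 3/4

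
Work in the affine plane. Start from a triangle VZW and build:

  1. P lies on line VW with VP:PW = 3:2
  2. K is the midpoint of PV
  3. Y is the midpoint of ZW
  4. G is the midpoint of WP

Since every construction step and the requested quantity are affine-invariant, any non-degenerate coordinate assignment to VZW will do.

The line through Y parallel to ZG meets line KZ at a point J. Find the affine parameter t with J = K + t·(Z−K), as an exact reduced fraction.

t = 6/5

Work in coordinates with V = (0, 0), Z = (1, 0), W = (0, 1).
1. P lies on line VW with VP:PW = 3:2 ⇒ P = (0, 3/5)
2. K is the midpoint of PV ⇒ K = (0, 3/10)
3. Y is the midpoint of ZW ⇒ Y = (1/2, 1/2)
4. G is the midpoint of WP ⇒ G = (0, 4/5)
through Y parallel to ZG: direction (-1, 4/5); meets KZ at J = (6/5, -3/50)
J = K + t·(Z−K) with t = 6/5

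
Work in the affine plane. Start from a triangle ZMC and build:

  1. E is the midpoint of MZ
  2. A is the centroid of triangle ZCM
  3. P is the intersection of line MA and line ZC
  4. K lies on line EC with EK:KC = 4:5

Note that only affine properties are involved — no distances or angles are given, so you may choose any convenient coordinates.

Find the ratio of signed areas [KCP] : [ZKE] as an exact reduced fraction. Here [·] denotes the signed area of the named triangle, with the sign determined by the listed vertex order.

Assign Z = (0, 0), M = (1, 0), C = (0, 1) — the answer is frame-independent, so this choice is without loss of generality.
1. E is the midpoint of MZ ⇒ E = (1/2, 0)
2. A is the centroid of triangle ZCM ⇒ A = (1/3, 1/3)
3. P is the intersection of line MA and line ZC ⇒ P = (0, 1/2)
4. K lies on line EC with EK:KC = 4:5 ⇒ K = (5/18, 4/9)
2·[KCP] = 5/36, 2·[ZKE] = -2/9
[KCP]:[ZKE] = 5/36:-2/9 = -5/8

[KCP]:[ZKE] = -5/8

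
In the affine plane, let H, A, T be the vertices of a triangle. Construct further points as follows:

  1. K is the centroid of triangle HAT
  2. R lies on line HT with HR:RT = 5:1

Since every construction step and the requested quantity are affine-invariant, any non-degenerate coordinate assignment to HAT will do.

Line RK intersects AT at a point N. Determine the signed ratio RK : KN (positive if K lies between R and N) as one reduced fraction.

RK:KN = -1/2

Assign H = (0, 0), A = (1, 0), T = (0, 1) — the answer is frame-independent, so this choice is without loss of generality.
1. K is the centroid of triangle HAT ⇒ K = (1/3, 1/3)
2. R lies on line HT with HR:RT = 5:1 ⇒ R = (0, 5/6)
line RK meets AT at N = (-1/3, 4/3)
K = R + t·(N−R) with t = -1, so RK:KN = -1:2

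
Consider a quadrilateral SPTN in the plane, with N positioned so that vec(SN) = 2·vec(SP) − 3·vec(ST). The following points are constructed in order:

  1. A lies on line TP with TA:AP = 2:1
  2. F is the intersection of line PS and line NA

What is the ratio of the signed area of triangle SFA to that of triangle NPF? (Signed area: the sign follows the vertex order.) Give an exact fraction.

Choose coordinates S = (0, 0), P = (1, 0), T = (0, 1), N = (2, -3).
1. A lies on line TP with TA:AP = 2:1 ⇒ A = (2/3, 1/3)
2. F is the intersection of line PS and line NA ⇒ F = (4/5, 0)
2·[SFA] = 4/15, 2·[NPF] = 3/5
[SFA]:[NPF] = 4/15:3/5 = 4/9

[SFA]:[NPF] = 4/9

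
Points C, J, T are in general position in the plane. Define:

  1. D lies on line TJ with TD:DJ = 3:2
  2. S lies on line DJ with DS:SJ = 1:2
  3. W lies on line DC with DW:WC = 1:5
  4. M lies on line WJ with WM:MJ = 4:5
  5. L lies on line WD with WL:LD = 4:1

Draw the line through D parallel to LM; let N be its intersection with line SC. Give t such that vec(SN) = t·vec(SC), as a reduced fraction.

t = 2/47

Set C = (0, 0), J = (1, 0), T = (0, 1); any affine frame gives the same invariant.
1. D lies on line TJ with TD:DJ = 3:2 ⇒ D = (3/5, 2/5)
2. S lies on line DJ with DS:SJ = 1:2 ⇒ S = (11/15, 4/15)
3. W lies on line DC with DW:WC = 1:5 ⇒ W = (1/2, 1/3)
4. M lies on line WJ with WM:MJ = 4:5 ⇒ M = (13/18, 5/27)
5. L lies on line WD with WL:LD = 4:1 ⇒ L = (29/50, 29/75)
through D parallel to LM: direction (32/225, -136/675); meets SC at N = (33/47, 12/47)
N = S + t·(C−S) with t = 2/47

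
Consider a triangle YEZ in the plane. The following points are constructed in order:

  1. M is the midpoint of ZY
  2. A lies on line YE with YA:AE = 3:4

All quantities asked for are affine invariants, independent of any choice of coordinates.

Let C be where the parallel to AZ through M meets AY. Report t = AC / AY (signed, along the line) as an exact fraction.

Choose coordinates Y = (0, 0), E = (1, 0), Z = (0, 1).
1. M is the midpoint of ZY ⇒ M = (0, 1/2)
2. A lies on line YE with YA:AE = 3:4 ⇒ A = (3/7, 0)
through M parallel to AZ: direction (-3/7, 1); meets AY at C = (3/14, 0)
C = A + t·(Y−A) with t = 1/2

t = 1/2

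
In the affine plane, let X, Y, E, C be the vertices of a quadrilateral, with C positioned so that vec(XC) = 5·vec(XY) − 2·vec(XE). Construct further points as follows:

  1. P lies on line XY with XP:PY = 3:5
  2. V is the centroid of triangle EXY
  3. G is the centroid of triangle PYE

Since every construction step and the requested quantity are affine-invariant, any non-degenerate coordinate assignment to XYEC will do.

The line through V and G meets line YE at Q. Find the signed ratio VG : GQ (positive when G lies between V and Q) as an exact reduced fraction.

Set X = (0, 0), Y = (1, 0), E = (0, 1), C = (5, -2); any affine frame gives the same invariant.
1. P lies on line XY with XP:PY = 3:5 ⇒ P = (3/8, 0)
2. V is the centroid of triangle EXY ⇒ V = (1/3, 1/3)
3. G is the centroid of triangle PYE ⇒ G = (11/24, 1/3)
line VG meets YE at Q = (2/3, 1/3)
G = V + t·(Q−V) with t = 3/8, so VG:GQ = 3/8:5/8

VG:GQ = 3/5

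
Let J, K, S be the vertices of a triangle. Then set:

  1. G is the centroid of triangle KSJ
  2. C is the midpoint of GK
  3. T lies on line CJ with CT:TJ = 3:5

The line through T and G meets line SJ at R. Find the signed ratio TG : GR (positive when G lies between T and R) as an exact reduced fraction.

TG:GR = 1/4

Work in coordinates with J = (0, 0), K = (1, 0), S = (0, 1).
1. G is the centroid of triangle KSJ ⇒ G = (1/3, 1/3)
2. C is the midpoint of GK ⇒ C = (2/3, 1/6)
3. T lies on line CJ with CT:TJ = 3:5 ⇒ T = (5/12, 5/48)
line TG meets SJ at R = (0, 5/4)
G = T + t·(R−T) with t = 1/5, so TG:GR = 1/5:4/5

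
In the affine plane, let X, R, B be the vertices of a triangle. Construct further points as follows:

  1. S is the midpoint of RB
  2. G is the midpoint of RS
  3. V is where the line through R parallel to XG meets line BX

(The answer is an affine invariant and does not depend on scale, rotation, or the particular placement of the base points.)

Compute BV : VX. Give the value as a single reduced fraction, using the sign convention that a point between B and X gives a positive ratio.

BV:VX = -4

Choose coordinates X = (0, 0), R = (1, 0), B = (0, 1).
1. S is the midpoint of RB ⇒ S = (1/2, 1/2)
2. G is the midpoint of RS ⇒ G = (3/4, 1/4)
3. V is where the line through R parallel to XG meets line BX ⇒ V = (0, -1/3)
V = B + t·(X−B) with t = 4/3, so BV:VX = t:(1−t) = 4/3:-1/3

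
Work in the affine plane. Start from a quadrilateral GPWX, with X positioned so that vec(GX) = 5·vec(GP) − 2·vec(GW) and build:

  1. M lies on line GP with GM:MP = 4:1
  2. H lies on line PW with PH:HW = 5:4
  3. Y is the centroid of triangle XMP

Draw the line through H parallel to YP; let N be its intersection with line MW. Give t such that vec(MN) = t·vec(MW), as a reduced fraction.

t = 7/11

Choose coordinates G = (0, 0), P = (1, 0), W = (0, 1), X = (5, -2).
1. M lies on line GP with GM:MP = 4:1 ⇒ M = (4/5, 0)
2. H lies on line PW with PH:HW = 5:4 ⇒ H = (4/9, 5/9)
3. Y is the centroid of triangle XMP ⇒ Y = (34/15, -2/3)
through H parallel to YP: direction (-19/15, 2/3); meets MW at N = (16/55, 7/11)
N = M + t·(W−M) with t = 7/11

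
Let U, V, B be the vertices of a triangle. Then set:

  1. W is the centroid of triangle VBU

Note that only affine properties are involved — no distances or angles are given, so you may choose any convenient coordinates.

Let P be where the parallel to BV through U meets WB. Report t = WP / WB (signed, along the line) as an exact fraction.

Assign U = (0, 0), V = (1, 0), B = (0, 1) — the answer is frame-independent, so this choice is without loss of generality.
1. W is the centroid of triangle VBU ⇒ W = (1/3, 1/3)
through U parallel to BV: direction (1, -1); meets WB at P = (1, -1)
P = W + t·(B−W) with t = -2

t = -2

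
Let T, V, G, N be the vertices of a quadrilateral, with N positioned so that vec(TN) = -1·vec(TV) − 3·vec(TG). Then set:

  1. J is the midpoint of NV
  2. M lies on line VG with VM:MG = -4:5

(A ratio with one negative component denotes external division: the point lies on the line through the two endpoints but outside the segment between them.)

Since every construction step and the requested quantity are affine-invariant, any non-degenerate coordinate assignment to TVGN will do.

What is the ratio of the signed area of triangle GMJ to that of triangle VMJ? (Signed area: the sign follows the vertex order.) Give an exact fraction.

Work in coordinates with T = (0, 0), V = (1, 0), G = (0, 1), N = (-1, -3).
1. J is the midpoint of NV ⇒ J = (0, -3/2)
2. M lies on line VG with VM:MG = -4:5 ⇒ M = (5, -4)
2·[GMJ] = -25/2, 2·[VMJ] = -10
[GMJ]:[VMJ] = -25/2:-10 = 5/4

[GMJ]:[VMJ] = 5/4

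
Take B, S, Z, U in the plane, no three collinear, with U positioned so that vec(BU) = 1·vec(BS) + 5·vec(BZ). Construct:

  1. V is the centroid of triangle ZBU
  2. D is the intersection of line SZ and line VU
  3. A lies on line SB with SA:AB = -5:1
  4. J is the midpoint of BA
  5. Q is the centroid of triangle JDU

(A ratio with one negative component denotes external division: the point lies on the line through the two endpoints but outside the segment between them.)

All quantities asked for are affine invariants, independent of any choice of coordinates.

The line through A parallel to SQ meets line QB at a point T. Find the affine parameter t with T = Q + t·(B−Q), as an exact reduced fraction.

t = 5/4

Work in coordinates with B = (0, 0), S = (1, 0), Z = (0, 1), U = (1, 5).
1. V is the centroid of triangle ZBU ⇒ V = (1/3, 2)
2. D is the intersection of line SZ and line VU ⇒ D = (1/11, 10/11)
3. A lies on line SB with SA:AB = -5:1 ⇒ A = (-1/4, 0)
4. J is the midpoint of BA ⇒ J = (-1/8, 0)
5. Q is the centroid of triangle JDU ⇒ Q = (85/264, 65/33)
through A parallel to SQ: direction (-179/264, 65/33); meets QB at T = (-85/1056, -65/132)
T = Q + t·(B−Q) with t = 5/4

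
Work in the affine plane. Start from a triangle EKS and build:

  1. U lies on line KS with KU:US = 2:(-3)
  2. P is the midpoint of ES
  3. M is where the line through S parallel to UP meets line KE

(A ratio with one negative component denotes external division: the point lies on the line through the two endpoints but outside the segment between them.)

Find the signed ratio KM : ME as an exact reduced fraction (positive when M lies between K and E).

Choose coordinates E = (0, 0), K = (1, 0), S = (0, 1).
1. U lies on line KS with KU:US = 2:(-3) ⇒ U = (3, -2)
2. P is the midpoint of ES ⇒ P = (0, 1/2)
3. M is where the line through S parallel to UP meets line KE ⇒ M = (6/5, 0)
M = K + t·(E−K) with t = -1/5, so KM:ME = t:(1−t) = -1/5:6/5

KM:ME = -1/6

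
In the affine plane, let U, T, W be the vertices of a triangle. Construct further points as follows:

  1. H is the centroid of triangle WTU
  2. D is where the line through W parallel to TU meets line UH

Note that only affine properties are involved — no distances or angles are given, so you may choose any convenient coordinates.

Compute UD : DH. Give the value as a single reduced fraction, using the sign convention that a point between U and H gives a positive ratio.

UD:DH = -3/2

Work in coordinates with U = (0, 0), T = (1, 0), W = (0, 1).
1. H is the centroid of triangle WTU ⇒ H = (1/3, 1/3)
2. D is where the line through W parallel to TU meets line UH ⇒ D = (1, 1)
D = U + t·(H−U) with t = 3, so UD:DH = t:(1−t) = 3:-2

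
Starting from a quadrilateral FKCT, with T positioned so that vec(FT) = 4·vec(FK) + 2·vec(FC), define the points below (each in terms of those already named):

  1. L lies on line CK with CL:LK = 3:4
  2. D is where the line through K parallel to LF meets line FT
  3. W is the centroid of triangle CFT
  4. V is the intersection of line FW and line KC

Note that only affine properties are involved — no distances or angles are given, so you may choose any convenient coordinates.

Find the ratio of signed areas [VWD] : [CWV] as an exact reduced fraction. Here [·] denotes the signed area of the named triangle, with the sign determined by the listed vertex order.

[VWD]:[CWV] = 2/5

Set F = (0, 0), K = (1, 0), C = (0, 1), T = (4, 2); any affine frame gives the same invariant.
1. L lies on line CK with CL:LK = 3:4 ⇒ L = (3/7, 4/7)
2. D is where the line through K parallel to LF meets line FT ⇒ D = (8/5, 4/5)
3. W is the centroid of triangle CFT ⇒ W = (4/3, 1)
4. V is the intersection of line FW and line KC ⇒ V = (4/7, 3/7)
2·[VWD] = -32/105, 2·[CWV] = -16/21
[VWD]:[CWV] = -32/105:-16/21 = 2/5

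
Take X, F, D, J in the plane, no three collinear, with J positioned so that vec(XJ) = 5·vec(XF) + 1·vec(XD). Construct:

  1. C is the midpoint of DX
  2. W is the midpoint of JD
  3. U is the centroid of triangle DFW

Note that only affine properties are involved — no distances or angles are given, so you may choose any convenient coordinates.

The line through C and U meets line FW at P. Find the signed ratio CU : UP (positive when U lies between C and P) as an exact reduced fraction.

CU:UP = 11/10

Assign X = (0, 0), F = (1, 0), D = (0, 1), J = (5, 1) — the answer is frame-independent, so this choice is without loss of generality.
1. C is the midpoint of DX ⇒ C = (0, 1/2)
2. W is the midpoint of JD ⇒ W = (5/2, 1)
3. U is the centroid of triangle DFW ⇒ U = (7/6, 2/3)
line CU meets FW at P = (49/22, 9/11)
U = C + t·(P−C) with t = 11/21, so CU:UP = 11/21:10/21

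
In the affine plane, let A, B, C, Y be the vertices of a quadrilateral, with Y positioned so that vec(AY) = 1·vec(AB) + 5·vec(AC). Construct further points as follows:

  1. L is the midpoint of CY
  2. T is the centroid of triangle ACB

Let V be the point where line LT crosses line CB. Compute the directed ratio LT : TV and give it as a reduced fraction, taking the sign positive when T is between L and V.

LT:TV = -17/2

Work in coordinates with A = (0, 0), B = (1, 0), C = (0, 1), Y = (1, 5).
1. L is the midpoint of CY ⇒ L = (1/2, 3)
2. T is the centroid of triangle ACB ⇒ T = (1/3, 1/3)
line LT meets CB at V = (6/17, 11/17)
T = L + t·(V−L) with t = 17/15, so LT:TV = 17/15:-2/15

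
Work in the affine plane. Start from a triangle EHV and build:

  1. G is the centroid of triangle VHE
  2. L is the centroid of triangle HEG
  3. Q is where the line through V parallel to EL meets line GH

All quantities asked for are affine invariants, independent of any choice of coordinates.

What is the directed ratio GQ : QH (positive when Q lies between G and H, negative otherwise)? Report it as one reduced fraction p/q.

GQ:QH = -3/5

Set E = (0, 0), H = (1, 0), V = (0, 1); any affine frame gives the same invariant.
1. G is the centroid of triangle VHE ⇒ G = (1/3, 1/3)
2. L is the centroid of triangle HEG ⇒ L = (4/9, 1/9)
3. Q is where the line through V parallel to EL meets line GH ⇒ Q = (-2/3, 5/6)
Q = G + t·(H−G) with t = -3/2, so GQ:QH = t:(1−t) = -3/2:5/2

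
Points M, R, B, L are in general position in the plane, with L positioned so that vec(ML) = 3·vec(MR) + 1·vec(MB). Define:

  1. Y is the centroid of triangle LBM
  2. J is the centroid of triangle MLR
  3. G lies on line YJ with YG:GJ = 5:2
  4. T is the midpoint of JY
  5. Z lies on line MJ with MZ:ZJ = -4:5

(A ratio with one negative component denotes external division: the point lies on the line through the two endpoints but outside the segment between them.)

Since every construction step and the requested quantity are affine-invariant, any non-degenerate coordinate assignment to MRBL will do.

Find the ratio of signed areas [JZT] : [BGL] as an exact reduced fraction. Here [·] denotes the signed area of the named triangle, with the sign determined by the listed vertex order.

[JZT]:[BGL] = -175/216

Set M = (0, 0), R = (1, 0), B = (0, 1), L = (3, 1); any affine frame gives the same invariant.
1. Y is the centroid of triangle LBM ⇒ Y = (1, 2/3)
2. J is the centroid of triangle MLR ⇒ J = (4/3, 1/3)
3. G lies on line YJ with YG:GJ = 5:2 ⇒ G = (26/21, 3/7)
4. T is the midpoint of JY ⇒ T = (7/6, 1/2)
5. Z lies on line MJ with MZ:ZJ = -4:5 ⇒ Z = (-16/3, -4/3)
2·[JZT] = -25/18, 2·[BGL] = 12/7
[JZT]:[BGL] = -25/18:12/7 = -175/216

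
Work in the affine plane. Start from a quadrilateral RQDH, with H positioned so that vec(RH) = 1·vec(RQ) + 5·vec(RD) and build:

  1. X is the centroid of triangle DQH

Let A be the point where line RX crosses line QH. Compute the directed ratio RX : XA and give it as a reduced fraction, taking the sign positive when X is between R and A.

RX:XA = 2

Choose coordinates R = (0, 0), Q = (1, 0), D = (0, 1), H = (1, 5).
1. X is the centroid of triangle DQH ⇒ X = (2/3, 2)
line RX meets QH at A = (1, 3)
X = R + t·(A−R) with t = 2/3, so RX:XA = 2/3:1/3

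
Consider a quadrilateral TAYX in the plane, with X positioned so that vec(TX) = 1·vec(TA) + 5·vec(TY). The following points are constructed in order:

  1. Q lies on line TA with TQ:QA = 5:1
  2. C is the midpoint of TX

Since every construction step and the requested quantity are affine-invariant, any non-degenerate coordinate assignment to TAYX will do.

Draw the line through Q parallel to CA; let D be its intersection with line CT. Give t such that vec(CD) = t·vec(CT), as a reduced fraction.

Assign T = (0, 0), A = (1, 0), Y = (0, 1), X = (1, 5) — the answer is frame-independent, so this choice is without loss of generality.
1. Q lies on line TA with TQ:QA = 5:1 ⇒ Q = (5/6, 0)
2. C is the midpoint of TX ⇒ C = (1/2, 5/2)
through Q parallel to CA: direction (1/2, -5/2); meets CT at D = (5/12, 25/12)
D = C + t·(T−C) with t = 1/6

t = 1/6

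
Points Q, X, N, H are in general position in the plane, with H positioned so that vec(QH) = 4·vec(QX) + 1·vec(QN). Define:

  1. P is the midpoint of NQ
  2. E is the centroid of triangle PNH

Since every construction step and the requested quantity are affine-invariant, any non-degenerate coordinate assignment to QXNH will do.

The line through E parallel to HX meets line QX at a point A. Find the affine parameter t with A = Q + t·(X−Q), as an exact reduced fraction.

t = -7/6

Work in coordinates with Q = (0, 0), X = (1, 0), N = (0, 1), H = (4, 1).
1. P is the midpoint of NQ ⇒ P = (0, 1/2)
2. E is the centroid of triangle PNH ⇒ E = (4/3, 5/6)
through E parallel to HX: direction (-3, -1); meets QX at A = (-7/6, 0)
A = Q + t·(X−Q) with t = -7/6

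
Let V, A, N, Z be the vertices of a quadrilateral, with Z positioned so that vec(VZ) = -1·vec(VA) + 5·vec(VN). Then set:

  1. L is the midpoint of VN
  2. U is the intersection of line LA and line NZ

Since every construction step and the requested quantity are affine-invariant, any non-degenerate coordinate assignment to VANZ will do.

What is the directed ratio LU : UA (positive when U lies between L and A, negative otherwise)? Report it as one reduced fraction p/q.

LU:UA = 1/6

Set V = (0, 0), A = (1, 0), N = (0, 1), Z = (-1, 5); any affine frame gives the same invariant.
1. L is the midpoint of VN ⇒ L = (0, 1/2)
2. U is the intersection of line LA and line NZ ⇒ U = (1/7, 3/7)
U = L + t·(A−L) with t = 1/7, so LU:UA = t:(1−t) = 1/7:6/7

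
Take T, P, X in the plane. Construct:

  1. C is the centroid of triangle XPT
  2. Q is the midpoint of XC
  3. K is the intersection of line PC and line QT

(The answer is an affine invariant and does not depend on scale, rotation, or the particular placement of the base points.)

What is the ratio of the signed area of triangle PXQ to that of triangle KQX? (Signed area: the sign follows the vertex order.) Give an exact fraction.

Work in coordinates with T = (0, 0), P = (1, 0), X = (0, 1).
1. C is the centroid of triangle XPT ⇒ C = (1/3, 1/3)
2. Q is the midpoint of XC ⇒ Q = (1/6, 2/3)
3. K is the intersection of line PC and line QT ⇒ K = (1/9, 4/9)
2·[PXQ] = 1/6, 2·[KQX] = 1/18
[PXQ]:[KQX] = 1/6:1/18 = 3

[PXQ]:[KQX] = 3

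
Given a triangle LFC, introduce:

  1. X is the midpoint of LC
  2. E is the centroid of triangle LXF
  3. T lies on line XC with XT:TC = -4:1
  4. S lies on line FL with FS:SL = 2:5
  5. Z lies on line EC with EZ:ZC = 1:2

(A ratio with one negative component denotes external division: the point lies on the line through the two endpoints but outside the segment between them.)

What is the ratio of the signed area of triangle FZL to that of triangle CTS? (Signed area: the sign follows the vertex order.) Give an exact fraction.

Work in coordinates with L = (0, 0), F = (1, 0), C = (0, 1).
1. X is the midpoint of LC ⇒ X = (0, 1/2)
2. E is the centroid of triangle LXF ⇒ E = (1/3, 1/6)
3. T lies on line XC with XT:TC = -4:1 ⇒ T = (0, 7/6)
4. S lies on line FL with FS:SL = 2:5 ⇒ S = (5/7, 0)
5. Z lies on line EC with EZ:ZC = 1:2 ⇒ Z = (2/9, 4/9)
2·[FZL] = 4/9, 2·[CTS] = -5/42
[FZL]:[CTS] = 4/9:-5/42 = -56/15

[FZL]:[CTS] = -56/15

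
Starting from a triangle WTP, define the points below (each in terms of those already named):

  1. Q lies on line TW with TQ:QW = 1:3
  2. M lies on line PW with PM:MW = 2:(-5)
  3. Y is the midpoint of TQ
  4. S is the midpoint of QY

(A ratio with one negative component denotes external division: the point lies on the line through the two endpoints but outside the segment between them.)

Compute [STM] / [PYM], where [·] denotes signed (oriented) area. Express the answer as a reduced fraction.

Assign W = (0, 0), T = (1, 0), P = (0, 1) — the answer is frame-independent, so this choice is without loss of generality.
1. Q lies on line TW with TQ:QW = 1:3 ⇒ Q = (3/4, 0)
2. M lies on line PW with PM:MW = 2:(-5) ⇒ M = (0, 5/3)
3. Y is the midpoint of TQ ⇒ Y = (7/8, 0)
4. S is the midpoint of QY ⇒ S = (13/16, 0)
2·[STM] = 5/16, 2·[PYM] = 7/12
[STM]:[PYM] = 5/16:7/12 = 15/28

[STM]:[PYM] = 15/28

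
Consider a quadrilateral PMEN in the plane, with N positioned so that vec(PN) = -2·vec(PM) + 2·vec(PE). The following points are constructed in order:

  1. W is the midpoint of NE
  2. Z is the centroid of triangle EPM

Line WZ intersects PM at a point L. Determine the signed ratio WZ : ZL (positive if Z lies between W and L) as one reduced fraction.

Set P = (0, 0), M = (1, 0), E = (0, 1), N = (-2, 2); any affine frame gives the same invariant.
1. W is the midpoint of NE ⇒ W = (-1, 3/2)
2. Z is the centroid of triangle EPM ⇒ Z = (1/3, 1/3)
line WZ meets PM at L = (5/7, 0)
Z = W + t·(L−W) with t = 7/9, so WZ:ZL = 7/9:2/9

WZ:ZL = 7/2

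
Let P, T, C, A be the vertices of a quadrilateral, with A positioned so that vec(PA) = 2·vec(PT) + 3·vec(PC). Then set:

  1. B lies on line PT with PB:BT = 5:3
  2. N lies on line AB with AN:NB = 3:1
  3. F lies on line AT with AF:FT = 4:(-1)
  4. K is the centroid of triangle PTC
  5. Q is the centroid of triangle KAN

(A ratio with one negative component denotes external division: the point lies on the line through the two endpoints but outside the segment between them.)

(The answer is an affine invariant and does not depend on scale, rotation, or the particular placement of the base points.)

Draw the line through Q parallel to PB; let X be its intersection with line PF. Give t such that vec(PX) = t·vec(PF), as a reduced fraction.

t = -49/36

Choose coordinates P = (0, 0), T = (1, 0), C = (0, 1), A = (2, 3).
1. B lies on line PT with PB:BT = 5:3 ⇒ B = (5/8, 0)
2. N lies on line AB with AN:NB = 3:1 ⇒ N = (31/32, 3/4)
3. F lies on line AT with AF:FT = 4:(-1) ⇒ F = (2/3, -1)
4. K is the centroid of triangle PTC ⇒ K = (1/3, 1/3)
5. Q is the centroid of triangle KAN ⇒ Q = (317/288, 49/36)
through Q parallel to PB: direction (5/8, 0); meets PF at X = (-49/54, 49/36)
X = P + t·(F−P) with t = -49/36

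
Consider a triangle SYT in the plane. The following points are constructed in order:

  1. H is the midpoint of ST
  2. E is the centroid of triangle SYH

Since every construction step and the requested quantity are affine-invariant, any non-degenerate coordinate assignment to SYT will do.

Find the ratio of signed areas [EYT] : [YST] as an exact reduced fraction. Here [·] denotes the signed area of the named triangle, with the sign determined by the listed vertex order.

Assign S = (0, 0), Y = (1, 0), T = (0, 1) — the answer is frame-independent, so this choice is without loss of generality.
1. H is the midpoint of ST ⇒ H = (0, 1/2)
2. E is the centroid of triangle SYH ⇒ E = (1/3, 1/6)
2·[EYT] = 1/2, 2·[YST] = -1
[EYT]:[YST] = 1/2:-1 = -1/2

[EYT]:[YST] = -1/2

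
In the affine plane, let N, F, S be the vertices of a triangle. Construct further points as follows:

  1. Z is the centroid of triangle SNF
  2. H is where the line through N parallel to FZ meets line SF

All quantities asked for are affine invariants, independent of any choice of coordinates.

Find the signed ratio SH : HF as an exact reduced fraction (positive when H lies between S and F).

Assign N = (0, 0), F = (1, 0), S = (0, 1) — the answer is frame-independent, so this choice is without loss of generality.
1. Z is the centroid of triangle SNF ⇒ Z = (1/3, 1/3)
2. H is where the line through N parallel to FZ meets line SF ⇒ H = (2, -1)
H = S + t·(F−S) with t = 2, so SH:HF = t:(1−t) = 2:-1

SH:HF = -2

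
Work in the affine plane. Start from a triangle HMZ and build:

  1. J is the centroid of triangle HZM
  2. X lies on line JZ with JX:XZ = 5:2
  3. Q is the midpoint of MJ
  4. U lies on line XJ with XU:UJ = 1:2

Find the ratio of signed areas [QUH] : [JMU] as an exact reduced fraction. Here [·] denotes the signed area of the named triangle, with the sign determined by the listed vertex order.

[QUH]:[JMU] = 51/20

Assign H = (0, 0), M = (1, 0), Z = (0, 1) — the answer is frame-independent, so this choice is without loss of generality.
1. J is the centroid of triangle HZM ⇒ J = (1/3, 1/3)
2. X lies on line JZ with JX:XZ = 5:2 ⇒ X = (2/21, 17/21)
3. Q is the midpoint of MJ ⇒ Q = (2/3, 1/6)
4. U lies on line XJ with XU:UJ = 1:2 ⇒ U = (11/63, 41/63)
2·[QUH] = 17/42, 2·[JMU] = 10/63
[QUH]:[JMU] = 17/42:10/63 = 51/20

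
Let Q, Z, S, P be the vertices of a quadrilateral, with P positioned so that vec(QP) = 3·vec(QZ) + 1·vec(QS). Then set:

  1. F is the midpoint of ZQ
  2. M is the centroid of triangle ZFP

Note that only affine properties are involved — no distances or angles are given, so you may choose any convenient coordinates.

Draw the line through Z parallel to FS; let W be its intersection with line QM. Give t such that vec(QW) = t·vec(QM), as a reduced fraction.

t = 3/5

Assign Q = (0, 0), Z = (1, 0), S = (0, 1), P = (3, 1) — the answer is frame-independent, so this choice is without loss of generality.
1. F is the midpoint of ZQ ⇒ F = (1/2, 0)
2. M is the centroid of triangle ZFP ⇒ M = (3/2, 1/3)
through Z parallel to FS: direction (-1/2, 1); meets QM at W = (9/10, 1/5)
W = Q + t·(M−Q) with t = 3/5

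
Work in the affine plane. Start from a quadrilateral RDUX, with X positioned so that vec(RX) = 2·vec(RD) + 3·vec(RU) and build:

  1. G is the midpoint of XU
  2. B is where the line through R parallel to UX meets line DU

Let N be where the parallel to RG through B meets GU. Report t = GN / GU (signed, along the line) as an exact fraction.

Set R = (0, 0), D = (1, 0), U = (0, 1), X = (2, 3); any affine frame gives the same invariant.
1. G is the midpoint of XU ⇒ G = (1, 2)
2. B is where the line through R parallel to UX meets line DU ⇒ B = (1/2, 1/2)
through B parallel to RG: direction (1, 2); meets GU at N = (3/2, 5/2)
N = G + t·(U−G) with t = -1/2

t = -1/2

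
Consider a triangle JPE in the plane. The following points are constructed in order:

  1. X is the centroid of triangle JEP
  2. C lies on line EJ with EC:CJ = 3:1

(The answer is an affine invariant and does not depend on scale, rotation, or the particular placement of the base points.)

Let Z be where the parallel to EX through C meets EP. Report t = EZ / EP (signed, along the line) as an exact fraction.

t = -3/4

Work in coordinates with J = (0, 0), P = (1, 0), E = (0, 1).
1. X is the centroid of triangle JEP ⇒ X = (1/3, 1/3)
2. C lies on line EJ with EC:CJ = 3:1 ⇒ C = (0, 1/4)
through C parallel to EX: direction (1/3, -2/3); meets EP at Z = (-3/4, 7/4)
Z = E + t·(P−E) with t = -3/4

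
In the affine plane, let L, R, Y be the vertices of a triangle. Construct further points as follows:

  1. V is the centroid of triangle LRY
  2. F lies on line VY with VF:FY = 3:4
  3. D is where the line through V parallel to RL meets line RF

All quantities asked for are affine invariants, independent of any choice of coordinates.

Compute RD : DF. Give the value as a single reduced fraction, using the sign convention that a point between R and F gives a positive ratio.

RD:DF = 7/6

Work in coordinates with L = (0, 0), R = (1, 0), Y = (0, 1).
1. V is the centroid of triangle LRY ⇒ V = (1/3, 1/3)
2. F lies on line VY with VF:FY = 3:4 ⇒ F = (4/21, 13/21)
3. D is where the line through V parallel to RL meets line RF ⇒ D = (22/39, 1/3)
D = R + t·(F−R) with t = 7/13, so RD:DF = t:(1−t) = 7/13:6/13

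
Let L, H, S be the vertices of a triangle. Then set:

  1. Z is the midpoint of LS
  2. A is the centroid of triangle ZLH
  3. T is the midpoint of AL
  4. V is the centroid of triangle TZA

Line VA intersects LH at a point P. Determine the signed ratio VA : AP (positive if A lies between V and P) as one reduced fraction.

Assign L = (0, 0), H = (1, 0), S = (0, 1) — the answer is frame-independent, so this choice is without loss of generality.
1. Z is the midpoint of LS ⇒ Z = (0, 1/2)
2. A is the centroid of triangle ZLH ⇒ A = (1/3, 1/6)
3. T is the midpoint of AL ⇒ T = (1/6, 1/12)
4. V is the centroid of triangle TZA ⇒ V = (1/6, 1/4)
line VA meets LH at P = (2/3, 0)
A = V + t·(P−V) with t = 1/3, so VA:AP = 1/3:2/3

VA:AP = 1/2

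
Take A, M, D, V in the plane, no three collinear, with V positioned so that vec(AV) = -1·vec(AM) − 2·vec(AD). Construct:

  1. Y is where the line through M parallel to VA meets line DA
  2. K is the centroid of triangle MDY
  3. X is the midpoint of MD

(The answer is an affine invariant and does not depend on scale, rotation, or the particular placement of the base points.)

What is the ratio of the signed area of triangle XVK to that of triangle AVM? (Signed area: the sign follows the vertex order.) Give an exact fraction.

Choose coordinates A = (0, 0), M = (1, 0), D = (0, 1), V = (-1, -2).
1. Y is where the line through M parallel to VA meets line DA ⇒ Y = (0, -2)
2. K is the centroid of triangle MDY ⇒ K = (1/3, -1/3)
3. X is the midpoint of MD ⇒ X = (1/2, 1/2)
2·[XVK] = 5/6, 2·[AVM] = 2
[XVK]:[AVM] = 5/6:2 = 5/12

[XVK]:[AVM] = 5/12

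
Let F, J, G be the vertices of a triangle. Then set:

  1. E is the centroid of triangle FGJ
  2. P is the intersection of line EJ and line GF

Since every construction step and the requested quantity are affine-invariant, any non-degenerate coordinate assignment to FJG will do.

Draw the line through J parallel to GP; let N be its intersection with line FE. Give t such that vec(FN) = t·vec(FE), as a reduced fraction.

Set F = (0, 0), J = (1, 0), G = (0, 1); any affine frame gives the same invariant.
1. E is the centroid of triangle FGJ ⇒ E = (1/3, 1/3)
2. P is the intersection of line EJ and line GF ⇒ P = (0, 1/2)
through J parallel to GP: direction (0, -1/2); meets FE at N = (1, 1)
N = F + t·(E−F) with t = 3

t = 3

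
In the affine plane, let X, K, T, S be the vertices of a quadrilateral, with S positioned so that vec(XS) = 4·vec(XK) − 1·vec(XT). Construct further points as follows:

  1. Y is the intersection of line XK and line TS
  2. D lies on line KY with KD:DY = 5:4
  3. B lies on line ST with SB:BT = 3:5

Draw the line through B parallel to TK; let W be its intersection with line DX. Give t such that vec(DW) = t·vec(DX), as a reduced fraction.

t = -25/56

Choose coordinates X = (0, 0), K = (1, 0), T = (0, 1), S = (4, -1).
1. Y is the intersection of line XK and line TS ⇒ Y = (2, 0)
2. D lies on line KY with KD:DY = 5:4 ⇒ D = (14/9, 0)
3. B lies on line ST with SB:BT = 3:5 ⇒ B = (5/2, -1/4)
through B parallel to TK: direction (1, -1); meets DX at W = (9/4, 0)
W = D + t·(X−D) with t = -25/56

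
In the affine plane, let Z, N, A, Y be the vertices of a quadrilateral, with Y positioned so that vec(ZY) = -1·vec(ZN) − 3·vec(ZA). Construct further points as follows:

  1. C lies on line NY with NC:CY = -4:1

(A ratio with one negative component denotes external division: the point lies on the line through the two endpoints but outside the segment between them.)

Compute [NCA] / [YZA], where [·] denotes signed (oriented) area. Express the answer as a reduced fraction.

Work in coordinates with Z = (0, 0), N = (1, 0), A = (0, 1), Y = (-1, -3).
1. C lies on line NY with NC:CY = -4:1 ⇒ C = (-5/3, -4)
2·[NCA] = -20/3, 2·[YZA] = 1
[NCA]:[YZA] = -20/3:1 = -20/3

[NCA]:[YZA] = -20/3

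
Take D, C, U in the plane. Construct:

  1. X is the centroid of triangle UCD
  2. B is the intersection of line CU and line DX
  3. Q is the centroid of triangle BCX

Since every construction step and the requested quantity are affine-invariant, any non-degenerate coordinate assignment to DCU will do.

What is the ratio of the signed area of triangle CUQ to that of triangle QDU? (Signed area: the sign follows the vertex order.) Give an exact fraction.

Work in coordinates with D = (0, 0), C = (1, 0), U = (0, 1).
1. X is the centroid of triangle UCD ⇒ X = (1/3, 1/3)
2. B is the intersection of line CU and line DX ⇒ B = (1/2, 1/2)
3. Q is the centroid of triangle BCX ⇒ Q = (11/18, 5/18)
2·[CUQ] = 1/9, 2·[QDU] = -11/18
[CUQ]:[QDU] = 1/9:-11/18 = -2/11

[CUQ]:[QDU] = -2/11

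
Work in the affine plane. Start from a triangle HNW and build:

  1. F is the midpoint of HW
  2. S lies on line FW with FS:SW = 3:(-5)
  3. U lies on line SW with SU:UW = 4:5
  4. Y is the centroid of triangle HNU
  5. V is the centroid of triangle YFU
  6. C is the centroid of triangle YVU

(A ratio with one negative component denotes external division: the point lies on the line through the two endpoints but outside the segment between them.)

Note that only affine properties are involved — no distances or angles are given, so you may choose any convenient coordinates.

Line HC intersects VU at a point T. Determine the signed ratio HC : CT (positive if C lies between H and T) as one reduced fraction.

Choose coordinates H = (0, 0), N = (1, 0), W = (0, 1).
1. F is the midpoint of HW ⇒ F = (0, 1/2)
2. S lies on line FW with FS:SW = 3:(-5) ⇒ S = (0, -1/4)
3. U lies on line SW with SU:UW = 4:5 ⇒ U = (0, 11/36)
4. Y is the centroid of triangle HNU ⇒ Y = (1/3, 11/108)
5. V is the centroid of triangle YFU ⇒ V = (1/9, 49/162)
6. C is the centroid of triangle YVU ⇒ C = (4/27, 115/486)
line HC meets VU at T = (22/117, 1265/4212)
C = H + t·(T−H) with t = 26/33, so HC:CT = 26/33:7/33

HC:CT = 26/7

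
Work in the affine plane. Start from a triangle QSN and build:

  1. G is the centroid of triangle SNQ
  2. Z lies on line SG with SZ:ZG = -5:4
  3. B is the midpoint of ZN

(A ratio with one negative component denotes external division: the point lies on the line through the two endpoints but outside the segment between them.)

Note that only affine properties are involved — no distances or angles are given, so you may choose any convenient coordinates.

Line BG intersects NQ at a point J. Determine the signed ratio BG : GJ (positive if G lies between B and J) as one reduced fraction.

BG:GJ = -9/2

Assign Q = (0, 0), S = (1, 0), N = (0, 1) — the answer is frame-independent, so this choice is without loss of generality.
1. G is the centroid of triangle SNQ ⇒ G = (1/3, 1/3)
2. Z lies on line SG with SZ:ZG = -5:4 ⇒ Z = (-7/3, 5/3)
3. B is the midpoint of ZN ⇒ B = (-7/6, 4/3)
line BG meets NQ at J = (0, 5/9)
G = B + t·(J−B) with t = 9/7, so BG:GJ = 9/7:-2/7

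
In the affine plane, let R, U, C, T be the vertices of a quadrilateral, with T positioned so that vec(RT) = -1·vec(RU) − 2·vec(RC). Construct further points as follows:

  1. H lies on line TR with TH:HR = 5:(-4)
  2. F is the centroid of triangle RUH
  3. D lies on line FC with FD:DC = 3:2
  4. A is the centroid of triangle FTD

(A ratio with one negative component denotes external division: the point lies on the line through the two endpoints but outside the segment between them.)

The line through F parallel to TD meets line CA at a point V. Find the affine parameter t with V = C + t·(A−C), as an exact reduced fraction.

t = 5/3

Work in coordinates with R = (0, 0), U = (1, 0), C = (0, 1), T = (-1, -2).
1. H lies on line TR with TH:HR = 5:(-4) ⇒ H = (4, 8)
2. F is the centroid of triangle RUH ⇒ F = (5/3, 8/3)
3. D lies on line FC with FD:DC = 3:2 ⇒ D = (2/3, 5/3)
4. A is the centroid of triangle FTD ⇒ A = (4/9, 7/9)
through F parallel to TD: direction (5/3, 11/3); meets CA at V = (20/27, 17/27)
V = C + t·(A−C) with t = 5/3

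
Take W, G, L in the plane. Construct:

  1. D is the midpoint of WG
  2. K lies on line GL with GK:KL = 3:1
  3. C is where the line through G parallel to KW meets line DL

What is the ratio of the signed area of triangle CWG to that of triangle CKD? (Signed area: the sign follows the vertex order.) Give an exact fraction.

[CWG]:[CKD] = -8

Set W = (0, 0), G = (1, 0), L = (0, 1); any affine frame gives the same invariant.
1. D is the midpoint of WG ⇒ D = (1/2, 0)
2. K lies on line GL with GK:KL = 3:1 ⇒ K = (1/4, 3/4)
3. C is where the line through G parallel to KW meets line DL ⇒ C = (4/5, -3/5)
2·[CWG] = -3/5, 2·[CKD] = 3/40
[CWG]:[CKD] = -3/5:3/40 = -8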